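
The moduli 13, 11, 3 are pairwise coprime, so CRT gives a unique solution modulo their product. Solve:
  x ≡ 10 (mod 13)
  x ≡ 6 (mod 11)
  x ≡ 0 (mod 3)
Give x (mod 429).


Moduli 13, 11, 3 are pairwise coprime; by CRT there is a unique solution modulo M = 13 · 11 · 3 = 429.
Solve pairwise, accumulating the modulus:
  Start with x ≡ 10 (mod 13).
  Combine with x ≡ 6 (mod 11): since gcd(13, 11) = 1, we get a unique residue mod 143.
    Write x = 10 + 13·t and substitute into x ≡ 6 (mod 11): 13·t ≡ 6 − 10 = -4 (mod 11).
    Reduce coefficients mod 11: 2·t ≡ 7 (mod 11).
    The inverse of 2 mod 11 is 6 (since 2·6 = 12 = 1·11 + 1), so t ≡ 6·7 = 42 ≡ 9 (mod 11).
    Then x = 10 + 13·9 = 127, valid modulo lcm(13, 11) = 143: x ≡ 127 (mod 143).
  Combine with x ≡ 0 (mod 3): since gcd(143, 3) = 1, we get a unique residue mod 429.
    Write x = 127 + 143·t and substitute into x ≡ 0 (mod 3): 143·t ≡ 0 − 127 = -127 (mod 3).
    Reduce coefficients mod 3: 2·t ≡ 2 (mod 3).
    The inverse of 2 mod 3 is 2 (since 2·2 = 4 = 1·3 + 1), so t ≡ 2·2 = 4 ≡ 1 (mod 3).
    Then x = 127 + 143·1 = 270, valid modulo lcm(143, 3) = 429: x ≡ 270 (mod 429).
Verify: 270 mod 13 = 10 ✓, 270 mod 11 = 6 ✓, 270 mod 3 = 0 ✓.

x ≡ 270 (mod 429).


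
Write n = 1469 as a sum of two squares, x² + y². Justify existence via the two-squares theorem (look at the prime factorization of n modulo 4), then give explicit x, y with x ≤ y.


Step 1: Factor n = 1469 = 13 · 113.
Step 2: Check the mod-4 condition on each prime factor: 13 ≡ 1 (mod 4), exponent 1; 113 ≡ 1 (mod 4), exponent 1.
All primes ≡ 3 (mod 4) appear to even exponent (or don't appear), so by the two-squares theorem n IS expressible as a sum of two squares.
Step 3: Build a representation. Here n = 13 · 113 is a product of primes ≡ 1 (mod 4). Each prime p ≡ 1 (mod 4) is itself a sum of two squares; find a² by testing p − a² for a perfect square:
  13: 13 − 1² = 12, 13 − 2² = 9 = 3² ⇒ 13 = 2² + 3².
  113: 113 − 1² = 112, 113 − 2² = 109, 113 − 3² = 104, 113 − 4² = 97, 113 − 5² = 88, 113 − 6² = 77, 113 − 7² = 64 = 8² ⇒ 113 = 7² + 8².
  Combine using the Brahmagupta–Fibonacci identity (a² + b²)(c² + d²) = (ac − bd)² + (ad + bc)² = (ac + bd)² + (ad − bc)²:
  13 · 113 = 1469: from (2² + 3²)(7² + 8²), take (2·7 − 3·8, 2·8 + 3·7) = (14 − 24, 16 + 21) = (-10, 37); dropping signs (only squares matter) gives (10, 37); check 10² + 37² = 100 + 1369 = 1469 ✓.
Step 4: Order so x ≤ y and verify: 10² + 37² = 100 + 1369 = 1469 = n. ✓

n = 1469 = 10² + 37² (one valid representation with x ≤ y).


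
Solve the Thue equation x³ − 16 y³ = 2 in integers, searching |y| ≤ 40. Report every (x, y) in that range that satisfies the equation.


The equation is x³ - 16y³ = 2. For fixed y, x³ = 16·y³ + 2, so a solution requires the RHS to be a perfect cube.
Strategy: iterate y from -40 to 40, compute RHS = 16·y³ + 2, and check whether it is a (positive or negative) perfect cube.
Check small values of y:
  y = 0: RHS = 2 is not a perfect cube.
  y = 1: RHS = 18 is not a perfect cube.
  y = -1: RHS = -14 is not a perfect cube.
  y = 2: RHS = 130 is not a perfect cube.
  y = -2: RHS = -126 is not a perfect cube.
  y = 3: RHS = 434 is not a perfect cube.
  y = -3: RHS = -430 is not a perfect cube.
Continuing the search up to |y| = 40 finds no solutions either.
No (x, y) in the scanned range satisfies the equation.

No integer solutions with |y| ≤ 40.


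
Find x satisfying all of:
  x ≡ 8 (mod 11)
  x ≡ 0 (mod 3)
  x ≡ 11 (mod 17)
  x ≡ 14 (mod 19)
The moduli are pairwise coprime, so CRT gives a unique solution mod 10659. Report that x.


Product of moduli M = 11 · 3 · 17 · 19 = 10659.
Merge one congruence at a time:
  Start: x ≡ 8 (mod 11).
  Combine with x ≡ 0 (mod 3); new modulus lcm = 33.
    Write x = 8 + 11·t and substitute into x ≡ 0 (mod 3): 11·t ≡ 0 − 8 = -8 (mod 3).
    Reduce coefficients mod 3: 2·t ≡ 1 (mod 3).
    The inverse of 2 mod 3 is 2 (since 2·2 = 4 = 1·3 + 1), so t ≡ 2·1 = 2 ≡ 2 (mod 3).
    Then x = 8 + 11·2 = 30, valid modulo lcm(11, 3) = 33: x ≡ 30 (mod 33).
  Combine with x ≡ 11 (mod 17); new modulus lcm = 561.
    Write x = 30 + 33·t and substitute into x ≡ 11 (mod 17): 33·t ≡ 11 − 30 = -19 (mod 17).
    Reduce coefficients mod 17: 16·t ≡ 15 (mod 17).
    The inverse of 16 mod 17 is 16 (since 16·16 = 256 = 15·17 + 1), so t ≡ 16·15 = 240 ≡ 2 (mod 17).
    Then x = 30 + 33·2 = 96, valid modulo lcm(33, 17) = 561: x ≡ 96 (mod 561).
  Combine with x ≡ 14 (mod 19); new modulus lcm = 10659.
    Write x = 96 + 561·t and substitute into x ≡ 14 (mod 19): 561·t ≡ 14 − 96 = -82 (mod 19).
    Reduce coefficients mod 19: 10·t ≡ 13 (mod 19).
    The inverse of 10 mod 19 is 2 (since 10·2 = 20 = 1·19 + 1), so t ≡ 2·13 = 26 ≡ 7 (mod 19).
    Then x = 96 + 561·7 = 4023, valid modulo lcm(561, 19) = 10659: x ≡ 4023 (mod 10659).
Verify against each original: 4023 mod 11 = 8, 4023 mod 3 = 0, 4023 mod 17 = 11, 4023 mod 19 = 14.

x ≡ 4023 (mod 10659).


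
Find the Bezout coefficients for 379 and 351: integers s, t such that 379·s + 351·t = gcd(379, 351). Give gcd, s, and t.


Euclidean algorithm on (379, 351) — divide until remainder is 0:
  379 = 1 · 351 + 28
  351 = 12 · 28 + 15
  28 = 1 · 15 + 13
  15 = 1 · 13 + 2
  13 = 6 · 2 + 1
  2 = 2 · 1 + 0
gcd(379, 351) = 1.
Track Bezout coefficients alongside the remainders: start with r₀ = 379 = a·1 + b·0 (s = 1, t = 0) and r₁ = 351 = a·0 + b·1 (s = 0, t = 1); each new remainder r_{k+1} = r_{k-1} − q_k·r_k inherits s_{k+1} = s_{k-1} − q_k·s_k, t_{k+1} = t_{k-1} − q_k·t_k, so r_k = a·s_k + b·t_k at every step:
  q = 1: r = 28, s = 1 − 1·0 = 1, t = 0 − 1·1 = -1  (check: 379·1 + 351·(-1) = 28)
  q = 12: r = 15, s = 0 − 12·1 = -12, t = 1 − 12·(-1) = 13  (check: 379·(-12) + 351·13 = 15)
  q = 1: r = 13, s = 1 − 1·(-12) = 13, t = -1 − 1·13 = -14  (check: 379·13 + 351·(-14) = 13)
  q = 1: r = 2, s = -12 − 1·13 = -25, t = 13 − 1·(-14) = 27  (check: 379·(-25) + 351·27 = 2)
  q = 6: r = 1, s = 13 − 6·(-25) = 163, t = -14 − 6·27 = -176  (check: 379·163 + 351·(-176) = 1)
The row with r = 1 (the gcd) gives the Bezout coefficients s = 163, t = -176.
Result: 379 · (163) + 351 · (-176) = 1.

gcd(379, 351) = 1; s = 163, t = -176 (check: 379·163 + 351·(-176) = 1).


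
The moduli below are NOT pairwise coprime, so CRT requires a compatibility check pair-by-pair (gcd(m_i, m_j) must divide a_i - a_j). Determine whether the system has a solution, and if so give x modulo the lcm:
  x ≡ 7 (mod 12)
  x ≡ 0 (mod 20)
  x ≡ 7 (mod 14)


Moduli 12, 20, 14 are not pairwise coprime, so CRT works modulo lcm(m_i) when all pairwise compatibility conditions hold.
Pairwise compatibility: gcd(m_i, m_j) must divide a_i - a_j for every pair.
Merge one congruence at a time:
  Start: x ≡ 7 (mod 12).
  Combine with x ≡ 0 (mod 20): gcd(12, 20) = 4, and 0 - 7 = -7 is NOT divisible by 4.
    ⇒ system is inconsistent (no integer solution).

No solution (the system is inconsistent).


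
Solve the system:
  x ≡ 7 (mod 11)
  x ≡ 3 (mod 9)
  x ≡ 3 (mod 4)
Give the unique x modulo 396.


Moduli 11, 9, 4 are pairwise coprime; by CRT there is a unique solution modulo M = 11 · 9 · 4 = 396.
Solve pairwise, accumulating the modulus:
  Start with x ≡ 7 (mod 11).
  Combine with x ≡ 3 (mod 9): since gcd(11, 9) = 1, we get a unique residue mod 99.
    Write x = 7 + 11·t and substitute into x ≡ 3 (mod 9): 11·t ≡ 3 − 7 = -4 (mod 9).
    Reduce coefficients mod 9: 2·t ≡ 5 (mod 9).
    The inverse of 2 mod 9 is 5 (since 2·5 = 10 = 1·9 + 1), so t ≡ 5·5 = 25 ≡ 7 (mod 9).
    Then x = 7 + 11·7 = 84, valid modulo lcm(11, 9) = 99: x ≡ 84 (mod 99).
  Combine with x ≡ 3 (mod 4): since gcd(99, 4) = 1, we get a unique residue mod 396.
    Write x = 84 + 99·t and substitute into x ≡ 3 (mod 4): 99·t ≡ 3 − 84 = -81 (mod 4).
    Reduce coefficients mod 4: 3·t ≡ 3 (mod 4).
    The inverse of 3 mod 4 is 3 (since 3·3 = 9 = 2·4 + 1), so t ≡ 3·3 = 9 ≡ 1 (mod 4).
    Then x = 84 + 99·1 = 183, valid modulo lcm(99, 4) = 396: x ≡ 183 (mod 396).
Verify: 183 mod 11 = 7 ✓, 183 mod 9 = 3 ✓, 183 mod 4 = 3 ✓.

x ≡ 183 (mod 396).


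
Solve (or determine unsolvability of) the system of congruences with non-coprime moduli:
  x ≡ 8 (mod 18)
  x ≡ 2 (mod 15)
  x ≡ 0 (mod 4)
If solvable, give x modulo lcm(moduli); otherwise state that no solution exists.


Moduli 18, 15, 4 are not pairwise coprime, so CRT works modulo lcm(m_i) when all pairwise compatibility conditions hold.
Pairwise compatibility: gcd(m_i, m_j) must divide a_i - a_j for every pair.
Merge one congruence at a time:
  Start: x ≡ 8 (mod 18).
  Combine with x ≡ 2 (mod 15): gcd(18, 15) = 3; 2 - 8 = -6, which IS divisible by 3, so compatible.
    Write x = 8 + 18·t and substitute into x ≡ 2 (mod 15): 18·t ≡ 2 − 8 = -6 (mod 15).
    Divide the congruence (and modulus) by g = 3: 6·t ≡ -2 (mod 5).
    Reduce coefficients mod 5: 1·t ≡ 3 (mod 5).
    So t ≡ 3 (mod 5).
    Then x = 8 + 18·3 = 62, valid modulo lcm(18, 15) = 90: x ≡ 62 (mod 90).
  Combine with x ≡ 0 (mod 4): gcd(90, 4) = 2; 0 - 62 = -62, which IS divisible by 2, so compatible.
    Write x = 62 + 90·t and substitute into x ≡ 0 (mod 4): 90·t ≡ 0 − 62 = -62 (mod 4).
    Divide the congruence (and modulus) by g = 2: 45·t ≡ -31 (mod 2).
    Reduce coefficients mod 2: 1·t ≡ 1 (mod 2).
    So t ≡ 1 (mod 2).
    Then x = 62 + 90·1 = 152, valid modulo lcm(90, 4) = 180: x ≡ 152 (mod 180).
Verify: 152 mod 18 = 8, 152 mod 15 = 2, 152 mod 4 = 0.

x ≡ 152 (mod 180).


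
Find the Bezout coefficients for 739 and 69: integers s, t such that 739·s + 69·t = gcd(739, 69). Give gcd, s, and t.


Euclidean algorithm on (739, 69) — divide until remainder is 0:
  739 = 10 · 69 + 49
  69 = 1 · 49 + 20
  49 = 2 · 20 + 9
  20 = 2 · 9 + 2
  9 = 4 · 2 + 1
  2 = 2 · 1 + 0
gcd(739, 69) = 1.
Track Bezout coefficients alongside the remainders: start with r₀ = 739 = a·1 + b·0 (s = 1, t = 0) and r₁ = 69 = a·0 + b·1 (s = 0, t = 1); each new remainder r_{k+1} = r_{k-1} − q_k·r_k inherits s_{k+1} = s_{k-1} − q_k·s_k, t_{k+1} = t_{k-1} − q_k·t_k, so r_k = a·s_k + b·t_k at every step:
  q = 10: r = 49, s = 1 − 10·0 = 1, t = 0 − 10·1 = -10  (check: 739·1 + 69·(-10) = 49)
  q = 1: r = 20, s = 0 − 1·1 = -1, t = 1 − 1·(-10) = 11  (check: 739·(-1) + 69·11 = 20)
  q = 2: r = 9, s = 1 − 2·(-1) = 3, t = -10 − 2·11 = -32  (check: 739·3 + 69·(-32) = 9)
  q = 2: r = 2, s = -1 − 2·3 = -7, t = 11 − 2·(-32) = 75  (check: 739·(-7) + 69·75 = 2)
  q = 4: r = 1, s = 3 − 4·(-7) = 31, t = -32 − 4·75 = -332  (check: 739·31 + 69·(-332) = 1)
The row with r = 1 (the gcd) gives the Bezout coefficients s = 31, t = -332.
Result: 739 · (31) + 69 · (-332) = 1.

gcd(739, 69) = 1; s = 31, t = -332 (check: 739·31 + 69·(-332) = 1).


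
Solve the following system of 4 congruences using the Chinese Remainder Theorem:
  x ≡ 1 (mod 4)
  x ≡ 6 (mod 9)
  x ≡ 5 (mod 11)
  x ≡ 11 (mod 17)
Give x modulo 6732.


Product of moduli M = 4 · 9 · 11 · 17 = 6732.
Merge one congruence at a time:
  Start: x ≡ 1 (mod 4).
  Combine with x ≡ 6 (mod 9); new modulus lcm = 36.
    Write x = 1 + 4·t and substitute into x ≡ 6 (mod 9): 4·t ≡ 6 − 1 = 5 (mod 9).
    The inverse of 4 mod 9 is 7 (since 4·7 = 28 = 3·9 + 1), so t ≡ 7·5 = 35 ≡ 8 (mod 9).
    Then x = 1 + 4·8 = 33, valid modulo lcm(4, 9) = 36: x ≡ 33 (mod 36).
  Combine with x ≡ 5 (mod 11); new modulus lcm = 396.
    Write x = 33 + 36·t and substitute into x ≡ 5 (mod 11): 36·t ≡ 5 − 33 = -28 (mod 11).
    Reduce coefficients mod 11: 3·t ≡ 5 (mod 11).
    The inverse of 3 mod 11 is 4 (since 3·4 = 12 = 1·11 + 1), so t ≡ 4·5 = 20 ≡ 9 (mod 11).
    Then x = 33 + 36·9 = 357, valid modulo lcm(36, 11) = 396: x ≡ 357 (mod 396).
  Combine with x ≡ 11 (mod 17); new modulus lcm = 6732.
    Write x = 357 + 396·t and substitute into x ≡ 11 (mod 17): 396·t ≡ 11 − 357 = -346 (mod 17).
    Reduce coefficients mod 17: 5·t ≡ 11 (mod 17).
    The inverse of 5 mod 17 is 7 (since 5·7 = 35 = 2·17 + 1), so t ≡ 7·11 = 77 ≡ 9 (mod 17).
    Then x = 357 + 396·9 = 3921, valid modulo lcm(396, 17) = 6732: x ≡ 3921 (mod 6732).
Verify against each original: 3921 mod 4 = 1, 3921 mod 9 = 6, 3921 mod 11 = 5, 3921 mod 17 = 11.

x ≡ 3921 (mod 6732).


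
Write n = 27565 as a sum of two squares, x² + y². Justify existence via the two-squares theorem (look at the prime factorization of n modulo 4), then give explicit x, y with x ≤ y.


Step 1: Factor n = 27565 = 5 · 37 · 149.
Step 2: Check the mod-4 condition on each prime factor: 5 ≡ 1 (mod 4), exponent 1; 37 ≡ 1 (mod 4), exponent 1; 149 ≡ 1 (mod 4), exponent 1.
All primes ≡ 3 (mod 4) appear to even exponent (or don't appear), so by the two-squares theorem n IS expressible as a sum of two squares.
Step 3: Build a representation. Here n = 5 · 37 · 149 is a product of primes ≡ 1 (mod 4). Each prime p ≡ 1 (mod 4) is itself a sum of two squares; find a² by testing p − a² for a perfect square:
  5: 5 − 1² = 4 = 2² ⇒ 5 = 1² + 2².
  37: 37 − 1² = 36 = 6² ⇒ 37 = 1² + 6².
  149: 149 − 1² = 148, 149 − 2² = 145, 149 − 3² = 140, 149 − 4² = 133, 149 − 5² = 124, 149 − 6² = 113, 149 − 7² = 100 = 10² ⇒ 149 = 7² + 10².
  Combine using the Brahmagupta–Fibonacci identity (a² + b²)(c² + d²) = (ac − bd)² + (ad + bc)² = (ac + bd)² + (ad − bc)²:
  5 · 37 = 185: from (1² + 2²)(1² + 6²), take (1·1 − 2·6, 1·6 + 2·1) = (1 − 12, 6 + 2) = (-11, 8); dropping signs (only squares matter) gives (11, 8); check 11² + 8² = 121 + 64 = 185 ✓.
  185 · 149 = 27565: from (11² + 8²)(7² + 10²), take (11·7 − 8·10, 11·10 + 8·7) = (77 − 80, 110 + 56) = (-3, 166); dropping signs (only squares matter) gives (3, 166); check 3² + 166² = 9 + 27556 = 27565 ✓.
Step 4: Order so x ≤ y and verify: 3² + 166² = 9 + 27556 = 27565 = n. ✓

n = 27565 = 3² + 166² (one valid representation with x ≤ y).


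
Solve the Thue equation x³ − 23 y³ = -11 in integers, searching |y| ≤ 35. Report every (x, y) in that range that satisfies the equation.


The equation is x³ - 23y³ = -11. For fixed y, x³ = 23·y³ − 11, so a solution requires the RHS to be a perfect cube.
Strategy: iterate y from -35 to 35, compute RHS = 23·y³ − 11, and check whether it is a (positive or negative) perfect cube.
Check small values of y:
  y = 0: RHS = -11 is not a perfect cube.
  y = 1: RHS = 12 is not a perfect cube.
  y = -1: RHS = -34 is not a perfect cube.
  y = 2: RHS = 173 is not a perfect cube.
  y = -2: RHS = -195 is not a perfect cube.
  y = 3: RHS = 610 is not a perfect cube.
  y = -3: RHS = -632 is not a perfect cube.
Continuing the search up to |y| = 35 finds no solutions either.
No (x, y) in the scanned range satisfies the equation.

No integer solutions with |y| ≤ 35.


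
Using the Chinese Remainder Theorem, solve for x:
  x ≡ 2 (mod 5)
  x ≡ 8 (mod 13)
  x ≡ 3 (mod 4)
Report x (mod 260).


Moduli 5, 13, 4 are pairwise coprime; by CRT there is a unique solution modulo M = 5 · 13 · 4 = 260.
Solve pairwise, accumulating the modulus:
  Start with x ≡ 2 (mod 5).
  Combine with x ≡ 8 (mod 13): since gcd(5, 13) = 1, we get a unique residue mod 65.
    Write x = 2 + 5·t and substitute into x ≡ 8 (mod 13): 5·t ≡ 8 − 2 = 6 (mod 13).
    The inverse of 5 mod 13 is 8 (since 5·8 = 40 = 3·13 + 1), so t ≡ 8·6 = 48 ≡ 9 (mod 13).
    Then x = 2 + 5·9 = 47, valid modulo lcm(5, 13) = 65: x ≡ 47 (mod 65).
  Combine with x ≡ 3 (mod 4): since gcd(65, 4) = 1, we get a unique residue mod 260.
    Write x = 47 + 65·t and substitute into x ≡ 3 (mod 4): 65·t ≡ 3 − 47 = -44 (mod 4).
    Reduce coefficients mod 4: 1·t ≡ 0 (mod 4).
    So t ≡ 0 (mod 4).
    Then x = 47 + 65·0 = 47, valid modulo lcm(65, 4) = 260: x ≡ 47 (mod 260).
Verify: 47 mod 5 = 2 ✓, 47 mod 13 = 8 ✓, 47 mod 4 = 3 ✓.

x ≡ 47 (mod 260).


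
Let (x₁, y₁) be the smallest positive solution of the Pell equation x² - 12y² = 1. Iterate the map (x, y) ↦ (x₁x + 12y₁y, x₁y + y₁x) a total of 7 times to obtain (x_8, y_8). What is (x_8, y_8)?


Step 1: Find the fundamental solution (x₁, y₁) of x² - 12y² = 1.
  Expand √12 as a continued fraction. a₀ = ⌊√12⌋ = 3; iterate m_{k+1} = d_k·a_k − m_k, d_{k+1} = (12 − m_{k+1}²)/d_k, a_{k+1} = ⌊(a₀ + m_{k+1})/d_{k+1}⌋ (starting m₀ = 0, d₀ = 1), with convergents p_k = a_k·p_{k-1} + p_{k-2}, q_k = a_k·q_{k-1} + q_{k-2} (p₋₁ = 1, q₋₁ = 0):
  k = 0: a₀ = 3; p₀/q₀ = 3/1; p₀² − 12·q₀² = 9 − 12 = -3.
  k = 1: m = 3, d = 3, a = ⌊(3 + 3)/3⌋ = 2; p/q = (2·3 + 1)/(2·1 + 0) = 7/2; p² − 12·q² = 49 − 48 = 1.
  The first convergent with p² − 12·q² = 1 gives the fundamental solution (x₁, y₁) = (7, 2).
Step 2: Apply the recurrence (x_{n+1}, y_{n+1}) = (x₁x_n + 12y₁y_n, x₁y_n + y₁x_n) repeatedly.
  From (x_1, y_1) = (7, 2): x_2 = 7·7 + 12·2·2 = 97; y_2 = 7·2 + 2·7 = 28.
  From (x_2, y_2) = (97, 28): x_3 = 7·97 + 12·2·28 = 1351; y_3 = 7·28 + 2·97 = 390.
  From (x_3, y_3) = (1351, 390): x_4 = 7·1351 + 12·2·390 = 18817; y_4 = 7·390 + 2·1351 = 5432.
  From (x_4, y_4) = (18817, 5432): x_5 = 7·18817 + 12·2·5432 = 262087; y_5 = 7·5432 + 2·18817 = 75658.
  From (x_5, y_5) = (262087, 75658): x_6 = 7·262087 + 12·2·75658 = 3650401; y_6 = 7·75658 + 2·262087 = 1053780.
  From (x_6, y_6) = (3650401, 1053780): x_7 = 7·3650401 + 12·2·1053780 = 50843527; y_7 = 7·1053780 + 2·3650401 = 14677262.
  From (x_7, y_7) = (50843527, 14677262): x_8 = 7·50843527 + 12·2·14677262 = 708158977; y_8 = 7·14677262 + 2·50843527 = 204427888.
Step 3: Verify x_8² - 12·y_8² = 501489136705686529 - 501489136705686528 = 1 (should be 1). ✓

(x_1, y_1) = (7, 2); (x_8, y_8) = (708158977, 204427888).


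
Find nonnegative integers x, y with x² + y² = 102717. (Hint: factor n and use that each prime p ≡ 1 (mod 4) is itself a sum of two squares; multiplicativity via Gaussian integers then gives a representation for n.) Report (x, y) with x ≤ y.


Step 1: Factor n = 102717 = 3^2 · 101 · 113.
Step 2: Check the mod-4 condition on each prime factor: 3 ≡ 3 (mod 4), exponent 2 (must be even); 101 ≡ 1 (mod 4), exponent 1; 113 ≡ 1 (mod 4), exponent 1.
All primes ≡ 3 (mod 4) appear to even exponent (or don't appear), so by the two-squares theorem n IS expressible as a sum of two squares.
Step 3: Build a representation. Group n = k² · m with k = 3 and m = 101 · 113 = 11413 (a product of primes ≡ 1 (mod 4)); a representation of m scales to one of n via (k·x)² + (k·y)² = k²(x² + y²). Each prime p ≡ 1 (mod 4) is itself a sum of two squares; find a² by testing p − a² for a perfect square:
  101: 101 − 1² = 100 = 10² ⇒ 101 = 1² + 10².
  113: 113 − 1² = 112, 113 − 2² = 109, 113 − 3² = 104, 113 − 4² = 97, 113 − 5² = 88, 113 − 6² = 77, 113 − 7² = 64 = 8² ⇒ 113 = 7² + 8².
  Combine using the Brahmagupta–Fibonacci identity (a² + b²)(c² + d²) = (ac − bd)² + (ad + bc)² = (ac + bd)² + (ad − bc)²:
  101 · 113 = 11413: from (1² + 10²)(7² + 8²), take (1·7 − 10·8, 1·8 + 10·7) = (7 − 80, 8 + 70) = (-73, 78); dropping signs (only squares matter) gives (73, 78); check 73² + 78² = 5329 + 6084 = 11413 ✓.
  Scale by k = 3: (3·73, 3·78) = (219, 234).
Step 4: Order so x ≤ y and verify: 219² + 234² = 47961 + 54756 = 102717 = n. ✓

n = 102717 = 219² + 234² (one valid representation with x ≤ y).


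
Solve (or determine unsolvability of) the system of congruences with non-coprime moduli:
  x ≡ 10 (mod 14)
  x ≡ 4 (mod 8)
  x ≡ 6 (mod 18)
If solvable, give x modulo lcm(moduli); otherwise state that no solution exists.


Moduli 14, 8, 18 are not pairwise coprime, so CRT works modulo lcm(m_i) when all pairwise compatibility conditions hold.
Pairwise compatibility: gcd(m_i, m_j) must divide a_i - a_j for every pair.
Merge one congruence at a time:
  Start: x ≡ 10 (mod 14).
  Combine with x ≡ 4 (mod 8): gcd(14, 8) = 2; 4 - 10 = -6, which IS divisible by 2, so compatible.
    Write x = 10 + 14·t and substitute into x ≡ 4 (mod 8): 14·t ≡ 4 − 10 = -6 (mod 8).
    Divide the congruence (and modulus) by g = 2: 7·t ≡ -3 (mod 4).
    Reduce coefficients mod 4: 3·t ≡ 1 (mod 4).
    The inverse of 3 mod 4 is 3 (since 3·3 = 9 = 2·4 + 1), so t ≡ 3·1 = 3 ≡ 3 (mod 4).
    Then x = 10 + 14·3 = 52, valid modulo lcm(14, 8) = 56: x ≡ 52 (mod 56).
  Combine with x ≡ 6 (mod 18): gcd(56, 18) = 2; 6 - 52 = -46, which IS divisible by 2, so compatible.
    Write x = 52 + 56·t and substitute into x ≡ 6 (mod 18): 56·t ≡ 6 − 52 = -46 (mod 18).
    Divide the congruence (and modulus) by g = 2: 28·t ≡ -23 (mod 9).
    Reduce coefficients mod 9: 1·t ≡ 4 (mod 9).
    So t ≡ 4 (mod 9).
    Then x = 52 + 56·4 = 276, valid modulo lcm(56, 18) = 504: x ≡ 276 (mod 504).
Verify: 276 mod 14 = 10, 276 mod 8 = 4, 276 mod 18 = 6.

x ≡ 276 (mod 504).


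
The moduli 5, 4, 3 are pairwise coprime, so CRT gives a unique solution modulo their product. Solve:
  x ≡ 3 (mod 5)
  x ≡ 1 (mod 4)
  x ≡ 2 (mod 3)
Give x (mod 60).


Moduli 5, 4, 3 are pairwise coprime; by CRT there is a unique solution modulo M = 5 · 4 · 3 = 60.
Solve pairwise, accumulating the modulus:
  Start with x ≡ 3 (mod 5).
  Combine with x ≡ 1 (mod 4): since gcd(5, 4) = 1, we get a unique residue mod 20.
    Write x = 3 + 5·t and substitute into x ≡ 1 (mod 4): 5·t ≡ 1 − 3 = -2 (mod 4).
    Reduce coefficients mod 4: 1·t ≡ 2 (mod 4).
    So t ≡ 2 (mod 4).
    Then x = 3 + 5·2 = 13, valid modulo lcm(5, 4) = 20: x ≡ 13 (mod 20).
  Combine with x ≡ 2 (mod 3): since gcd(20, 3) = 1, we get a unique residue mod 60.
    Write x = 13 + 20·t and substitute into x ≡ 2 (mod 3): 20·t ≡ 2 − 13 = -11 (mod 3).
    Reduce coefficients mod 3: 2·t ≡ 1 (mod 3).
    The inverse of 2 mod 3 is 2 (since 2·2 = 4 = 1·3 + 1), so t ≡ 2·1 = 2 ≡ 2 (mod 3).
    Then x = 13 + 20·2 = 53, valid modulo lcm(20, 3) = 60: x ≡ 53 (mod 60).
Verify: 53 mod 5 = 3 ✓, 53 mod 4 = 1 ✓, 53 mod 3 = 2 ✓.

x ≡ 53 (mod 60).


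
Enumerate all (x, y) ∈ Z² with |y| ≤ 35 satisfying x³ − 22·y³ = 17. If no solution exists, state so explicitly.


The equation is x³ - 22y³ = 17. For fixed y, x³ = 22·y³ + 17, so a solution requires the RHS to be a perfect cube.
Strategy: iterate y from -35 to 35, compute RHS = 22·y³ + 17, and check whether it is a (positive or negative) perfect cube.
Check small values of y:
  y = 0: RHS = 17 is not a perfect cube.
  y = 1: RHS = 39 is not a perfect cube.
  y = -1: RHS = -5 is not a perfect cube.
  y = 2: RHS = 193 is not a perfect cube.
  y = -2: RHS = -159 is not a perfect cube.
  y = 3: RHS = 611 is not a perfect cube.
  y = -3: RHS = -577 is not a perfect cube.
Continuing the search up to |y| = 35 finds no solutions either.
No (x, y) in the scanned range satisfies the equation.

No integer solutions with |y| ≤ 35.


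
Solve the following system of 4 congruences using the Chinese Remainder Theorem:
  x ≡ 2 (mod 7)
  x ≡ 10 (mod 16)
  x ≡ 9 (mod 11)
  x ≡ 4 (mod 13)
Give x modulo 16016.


Product of moduli M = 7 · 16 · 11 · 13 = 16016.
Merge one congruence at a time:
  Start: x ≡ 2 (mod 7).
  Combine with x ≡ 10 (mod 16); new modulus lcm = 112.
    Write x = 2 + 7·t and substitute into x ≡ 10 (mod 16): 7·t ≡ 10 − 2 = 8 (mod 16).
    The inverse of 7 mod 16 is 7 (since 7·7 = 49 = 3·16 + 1), so t ≡ 7·8 = 56 ≡ 8 (mod 16).
    Then x = 2 + 7·8 = 58, valid modulo lcm(7, 16) = 112: x ≡ 58 (mod 112).
  Combine with x ≡ 9 (mod 11); new modulus lcm = 1232.
    Write x = 58 + 112·t and substitute into x ≡ 9 (mod 11): 112·t ≡ 9 − 58 = -49 (mod 11).
    Reduce coefficients mod 11: 2·t ≡ 6 (mod 11).
    The inverse of 2 mod 11 is 6 (since 2·6 = 12 = 1·11 + 1), so t ≡ 6·6 = 36 ≡ 3 (mod 11).
    Then x = 58 + 112·3 = 394, valid modulo lcm(112, 11) = 1232: x ≡ 394 (mod 1232).
  Combine with x ≡ 4 (mod 13); new modulus lcm = 16016.
    Write x = 394 + 1232·t and substitute into x ≡ 4 (mod 13): 1232·t ≡ 4 − 394 = -390 (mod 13).
    Reduce coefficients mod 13: 10·t ≡ 0 (mod 13).
    The inverse of 10 mod 13 is 4 (since 10·4 = 40 = 3·13 + 1), so t ≡ 4·0 = 0 ≡ 0 (mod 13).
    Then x = 394 + 1232·0 = 394, valid modulo lcm(1232, 13) = 16016: x ≡ 394 (mod 16016).
Verify against each original: 394 mod 7 = 2, 394 mod 16 = 10, 394 mod 11 = 9, 394 mod 13 = 4.

x ≡ 394 (mod 16016).


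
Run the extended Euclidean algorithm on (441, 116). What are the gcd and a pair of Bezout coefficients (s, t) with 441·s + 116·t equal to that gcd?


Euclidean algorithm on (441, 116) — divide until remainder is 0:
  441 = 3 · 116 + 93
  116 = 1 · 93 + 23
  93 = 4 · 23 + 1
  23 = 23 · 1 + 0
gcd(441, 116) = 1.
Track Bezout coefficients alongside the remainders: start with r₀ = 441 = a·1 + b·0 (s = 1, t = 0) and r₁ = 116 = a·0 + b·1 (s = 0, t = 1); each new remainder r_{k+1} = r_{k-1} − q_k·r_k inherits s_{k+1} = s_{k-1} − q_k·s_k, t_{k+1} = t_{k-1} − q_k·t_k, so r_k = a·s_k + b·t_k at every step:
  q = 3: r = 93, s = 1 − 3·0 = 1, t = 0 − 3·1 = -3  (check: 441·1 + 116·(-3) = 93)
  q = 1: r = 23, s = 0 − 1·1 = -1, t = 1 − 1·(-3) = 4  (check: 441·(-1) + 116·4 = 23)
  q = 4: r = 1, s = 1 − 4·(-1) = 5, t = -3 − 4·4 = -19  (check: 441·5 + 116·(-19) = 1)
The row with r = 1 (the gcd) gives the Bezout coefficients s = 5, t = -19.
Result: 441 · (5) + 116 · (-19) = 1.

gcd(441, 116) = 1; s = 5, t = -19 (check: 441·5 + 116·(-19) = 1).


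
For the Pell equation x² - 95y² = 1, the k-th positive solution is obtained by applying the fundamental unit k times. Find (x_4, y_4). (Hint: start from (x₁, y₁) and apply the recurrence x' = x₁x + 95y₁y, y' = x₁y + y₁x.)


Step 1: Find the fundamental solution (x₁, y₁) of x² - 95y² = 1.
  Expand √95 as a continued fraction. a₀ = ⌊√95⌋ = 9; iterate m_{k+1} = d_k·a_k − m_k, d_{k+1} = (95 − m_{k+1}²)/d_k, a_{k+1} = ⌊(a₀ + m_{k+1})/d_{k+1}⌋ (starting m₀ = 0, d₀ = 1), with convergents p_k = a_k·p_{k-1} + p_{k-2}, q_k = a_k·q_{k-1} + q_{k-2} (p₋₁ = 1, q₋₁ = 0):
  k = 0: a₀ = 9; p₀/q₀ = 9/1; p₀² − 95·q₀² = 81 − 95 = -14.
  k = 1: m = 9, d = 14, a = ⌊(9 + 9)/14⌋ = 1; p/q = (1·9 + 1)/(1·1 + 0) = 10/1; p² − 95·q² = 100 − 95 = 5.
  k = 2: m = 5, d = 5, a = ⌊(9 + 5)/5⌋ = 2; p/q = (2·10 + 9)/(2·1 + 1) = 29/3; p² − 95·q² = 841 − 855 = -14.
  k = 3: m = 5, d = 14, a = ⌊(9 + 5)/14⌋ = 1; p/q = (1·29 + 10)/(1·3 + 1) = 39/4; p² − 95·q² = 1521 − 1520 = 1.
  The first convergent with p² − 95·q² = 1 gives the fundamental solution (x₁, y₁) = (39, 4).
Step 2: Apply the recurrence (x_{n+1}, y_{n+1}) = (x₁x_n + 95y₁y_n, x₁y_n + y₁x_n) repeatedly.
  From (x_1, y_1) = (39, 4): x_2 = 39·39 + 95·4·4 = 3041; y_2 = 39·4 + 4·39 = 312.
  From (x_2, y_2) = (3041, 312): x_3 = 39·3041 + 95·4·312 = 237159; y_3 = 39·312 + 4·3041 = 24332.
  From (x_3, y_3) = (237159, 24332): x_4 = 39·237159 + 95·4·24332 = 18495361; y_4 = 39·24332 + 4·237159 = 1897584.
Step 3: Verify x_4² - 95·y_4² = 342078378520321 - 342078378520320 = 1 (should be 1). ✓

(x_1, y_1) = (39, 4); (x_4, y_4) = (18495361, 1897584).


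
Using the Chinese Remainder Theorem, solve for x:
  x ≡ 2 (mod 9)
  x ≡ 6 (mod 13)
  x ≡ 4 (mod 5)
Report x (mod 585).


Moduli 9, 13, 5 are pairwise coprime; by CRT there is a unique solution modulo M = 9 · 13 · 5 = 585.
Solve pairwise, accumulating the modulus:
  Start with x ≡ 2 (mod 9).
  Combine with x ≡ 6 (mod 13): since gcd(9, 13) = 1, we get a unique residue mod 117.
    Write x = 2 + 9·t and substitute into x ≡ 6 (mod 13): 9·t ≡ 6 − 2 = 4 (mod 13).
    The inverse of 9 mod 13 is 3 (since 9·3 = 27 = 2·13 + 1), so t ≡ 3·4 = 12 ≡ 12 (mod 13).
    Then x = 2 + 9·12 = 110, valid modulo lcm(9, 13) = 117: x ≡ 110 (mod 117).
  Combine with x ≡ 4 (mod 5): since gcd(117, 5) = 1, we get a unique residue mod 585.
    Write x = 110 + 117·t and substitute into x ≡ 4 (mod 5): 117·t ≡ 4 − 110 = -106 (mod 5).
    Reduce coefficients mod 5: 2·t ≡ 4 (mod 5).
    The inverse of 2 mod 5 is 3 (since 2·3 = 6 = 1·5 + 1), so t ≡ 3·4 = 12 ≡ 2 (mod 5).
    Then x = 110 + 117·2 = 344, valid modulo lcm(117, 5) = 585: x ≡ 344 (mod 585).
Verify: 344 mod 9 = 2 ✓, 344 mod 13 = 6 ✓, 344 mod 5 = 4 ✓.

x ≡ 344 (mod 585).


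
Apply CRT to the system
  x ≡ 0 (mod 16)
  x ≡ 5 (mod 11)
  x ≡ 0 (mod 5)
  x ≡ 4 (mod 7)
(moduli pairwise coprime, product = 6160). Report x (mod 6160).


Product of moduli M = 16 · 11 · 5 · 7 = 6160.
Merge one congruence at a time:
  Start: x ≡ 0 (mod 16).
  Combine with x ≡ 5 (mod 11); new modulus lcm = 176.
    Write x = 0 + 16·t and substitute into x ≡ 5 (mod 11): 16·t ≡ 5 − 0 = 5 (mod 11).
    Reduce coefficients mod 11: 5·t ≡ 5 (mod 11).
    The inverse of 5 mod 11 is 9 (since 5·9 = 45 = 4·11 + 1), so t ≡ 9·5 = 45 ≡ 1 (mod 11).
    Then x = 0 + 16·1 = 16, valid modulo lcm(16, 11) = 176: x ≡ 16 (mod 176).
  Combine with x ≡ 0 (mod 5); new modulus lcm = 880.
    Write x = 16 + 176·t and substitute into x ≡ 0 (mod 5): 176·t ≡ 0 − 16 = -16 (mod 5).
    Reduce coefficients mod 5: 1·t ≡ 4 (mod 5).
    So t ≡ 4 (mod 5).
    Then x = 16 + 176·4 = 720, valid modulo lcm(176, 5) = 880: x ≡ 720 (mod 880).
  Combine with x ≡ 4 (mod 7); new modulus lcm = 6160.
    Write x = 720 + 880·t and substitute into x ≡ 4 (mod 7): 880·t ≡ 4 − 720 = -716 (mod 7).
    Reduce coefficients mod 7: 5·t ≡ 5 (mod 7).
    The inverse of 5 mod 7 is 3 (since 5·3 = 15 = 2·7 + 1), so t ≡ 3·5 = 15 ≡ 1 (mod 7).
    Then x = 720 + 880·1 = 1600, valid modulo lcm(880, 7) = 6160: x ≡ 1600 (mod 6160).
Verify against each original: 1600 mod 16 = 0, 1600 mod 11 = 5, 1600 mod 5 = 0, 1600 mod 7 = 4.

x ≡ 1600 (mod 6160).


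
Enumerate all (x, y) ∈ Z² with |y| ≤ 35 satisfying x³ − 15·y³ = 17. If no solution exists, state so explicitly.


The equation is x³ - 15y³ = 17. For fixed y, x³ = 15·y³ + 17, so a solution requires the RHS to be a perfect cube.
Strategy: iterate y from -35 to 35, compute RHS = 15·y³ + 17, and check whether it is a (positive or negative) perfect cube.
Check small values of y:
  y = 0: RHS = 17 is not a perfect cube.
  y = 1: RHS = 32 is not a perfect cube.
  y = -1: RHS = 2 is not a perfect cube.
  y = 2: RHS = 137 is not a perfect cube.
  y = -2: RHS = -103 is not a perfect cube.
  y = 3: RHS = 422 is not a perfect cube.
  y = -3: RHS = -388 is not a perfect cube.
Continuing the search up to |y| = 35 finds no solutions either.
No (x, y) in the scanned range satisfies the equation.

No integer solutions with |y| ≤ 35.


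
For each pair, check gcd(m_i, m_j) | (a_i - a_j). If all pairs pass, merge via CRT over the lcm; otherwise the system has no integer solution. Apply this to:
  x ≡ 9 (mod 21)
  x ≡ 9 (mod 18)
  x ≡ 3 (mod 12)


Moduli 21, 18, 12 are not pairwise coprime, so CRT works modulo lcm(m_i) when all pairwise compatibility conditions hold.
Pairwise compatibility: gcd(m_i, m_j) must divide a_i - a_j for every pair.
Merge one congruence at a time:
  Start: x ≡ 9 (mod 21).
  Combine with x ≡ 9 (mod 18): gcd(21, 18) = 3; 9 - 9 = 0, which IS divisible by 3, so compatible.
    Write x = 9 + 21·t and substitute into x ≡ 9 (mod 18): 21·t ≡ 9 − 9 = 0 (mod 18).
    Divide the congruence (and modulus) by g = 3: 7·t ≡ 0 (mod 6).
    Reduce coefficients mod 6: 1·t ≡ 0 (mod 6).
    So t ≡ 0 (mod 6).
    Then x = 9 + 21·0 = 9, valid modulo lcm(21, 18) = 126: x ≡ 9 (mod 126).
  Combine with x ≡ 3 (mod 12): gcd(126, 12) = 6; 3 - 9 = -6, which IS divisible by 6, so compatible.
    Write x = 9 + 126·t and substitute into x ≡ 3 (mod 12): 126·t ≡ 3 − 9 = -6 (mod 12).
    Divide the congruence (and modulus) by g = 6: 21·t ≡ -1 (mod 2).
    Reduce coefficients mod 2: 1·t ≡ 1 (mod 2).
    So t ≡ 1 (mod 2).
    Then x = 9 + 126·1 = 135, valid modulo lcm(126, 12) = 252: x ≡ 135 (mod 252).
Verify: 135 mod 21 = 9, 135 mod 18 = 9, 135 mod 12 = 3.

x ≡ 135 (mod 252).


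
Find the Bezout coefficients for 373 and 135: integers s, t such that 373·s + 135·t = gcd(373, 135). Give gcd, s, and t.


Euclidean algorithm on (373, 135) — divide until remainder is 0:
  373 = 2 · 135 + 103
  135 = 1 · 103 + 32
  103 = 3 · 32 + 7
  32 = 4 · 7 + 4
  7 = 1 · 4 + 3
  4 = 1 · 3 + 1
  3 = 3 · 1 + 0
gcd(373, 135) = 1.
Track Bezout coefficients alongside the remainders: start with r₀ = 373 = a·1 + b·0 (s = 1, t = 0) and r₁ = 135 = a·0 + b·1 (s = 0, t = 1); each new remainder r_{k+1} = r_{k-1} − q_k·r_k inherits s_{k+1} = s_{k-1} − q_k·s_k, t_{k+1} = t_{k-1} − q_k·t_k, so r_k = a·s_k + b·t_k at every step:
  q = 2: r = 103, s = 1 − 2·0 = 1, t = 0 − 2·1 = -2  (check: 373·1 + 135·(-2) = 103)
  q = 1: r = 32, s = 0 − 1·1 = -1, t = 1 − 1·(-2) = 3  (check: 373·(-1) + 135·3 = 32)
  q = 3: r = 7, s = 1 − 3·(-1) = 4, t = -2 − 3·3 = -11  (check: 373·4 + 135·(-11) = 7)
  q = 4: r = 4, s = -1 − 4·4 = -17, t = 3 − 4·(-11) = 47  (check: 373·(-17) + 135·47 = 4)
  q = 1: r = 3, s = 4 − 1·(-17) = 21, t = -11 − 1·47 = -58  (check: 373·21 + 135·(-58) = 3)
  q = 1: r = 1, s = -17 − 1·21 = -38, t = 47 − 1·(-58) = 105  (check: 373·(-38) + 135·105 = 1)
The row with r = 1 (the gcd) gives the Bezout coefficients s = -38, t = 105.
Result: 373 · (-38) + 135 · (105) = 1.

gcd(373, 135) = 1; s = -38, t = 105 (check: 373·(-38) + 135·105 = 1).


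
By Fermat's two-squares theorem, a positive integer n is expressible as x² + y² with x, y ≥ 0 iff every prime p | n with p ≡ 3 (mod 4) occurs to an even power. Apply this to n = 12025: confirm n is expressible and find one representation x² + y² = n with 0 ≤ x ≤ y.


Step 1: Factor n = 12025 = 5^2 · 13 · 37.
Step 2: Check the mod-4 condition on each prime factor: 5 ≡ 1 (mod 4), exponent 2; 13 ≡ 1 (mod 4), exponent 1; 37 ≡ 1 (mod 4), exponent 1.
All primes ≡ 3 (mod 4) appear to even exponent (or don't appear), so by the two-squares theorem n IS expressible as a sum of two squares.
Step 3: Build a representation. Group n = k² · m with k = 5 and m = 13 · 37 = 481 (a product of primes ≡ 1 (mod 4)); a representation of m scales to one of n via (k·x)² + (k·y)² = k²(x² + y²). Each prime p ≡ 1 (mod 4) is itself a sum of two squares; find a² by testing p − a² for a perfect square:
  13: 13 − 1² = 12, 13 − 2² = 9 = 3² ⇒ 13 = 2² + 3².
  37: 37 − 1² = 36 = 6² ⇒ 37 = 1² + 6².
  Combine using the Brahmagupta–Fibonacci identity (a² + b²)(c² + d²) = (ac − bd)² + (ad + bc)² = (ac + bd)² + (ad − bc)²:
  13 · 37 = 481: from (2² + 3²)(1² + 6²), take (2·1 − 3·6, 2·6 + 3·1) = (2 − 18, 12 + 3) = (-16, 15); dropping signs (only squares matter) gives (16, 15); check 16² + 15² = 256 + 225 = 481 ✓.
  Scale by k = 5: (5·16, 5·15) = (80, 75).
Step 4: Order so x ≤ y and verify: 75² + 80² = 5625 + 6400 = 12025 = n. ✓

n = 12025 = 75² + 80² (one valid representation with x ≤ y).


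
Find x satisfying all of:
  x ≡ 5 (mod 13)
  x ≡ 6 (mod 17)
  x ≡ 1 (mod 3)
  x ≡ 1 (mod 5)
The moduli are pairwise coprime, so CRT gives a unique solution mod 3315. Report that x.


Product of moduli M = 13 · 17 · 3 · 5 = 3315.
Merge one congruence at a time:
  Start: x ≡ 5 (mod 13).
  Combine with x ≡ 6 (mod 17); new modulus lcm = 221.
    Write x = 5 + 13·t and substitute into x ≡ 6 (mod 17): 13·t ≡ 6 − 5 = 1 (mod 17).
    The inverse of 13 mod 17 is 4 (since 13·4 = 52 = 3·17 + 1), so t ≡ 4·1 = 4 ≡ 4 (mod 17).
    Then x = 5 + 13·4 = 57, valid modulo lcm(13, 17) = 221: x ≡ 57 (mod 221).
  Combine with x ≡ 1 (mod 3); new modulus lcm = 663.
    Write x = 57 + 221·t and substitute into x ≡ 1 (mod 3): 221·t ≡ 1 − 57 = -56 (mod 3).
    Reduce coefficients mod 3: 2·t ≡ 1 (mod 3).
    The inverse of 2 mod 3 is 2 (since 2·2 = 4 = 1·3 + 1), so t ≡ 2·1 = 2 ≡ 2 (mod 3).
    Then x = 57 + 221·2 = 499, valid modulo lcm(221, 3) = 663: x ≡ 499 (mod 663).
  Combine with x ≡ 1 (mod 5); new modulus lcm = 3315.
    Write x = 499 + 663·t and substitute into x ≡ 1 (mod 5): 663·t ≡ 1 − 499 = -498 (mod 5).
    Reduce coefficients mod 5: 3·t ≡ 2 (mod 5).
    The inverse of 3 mod 5 is 2 (since 3·2 = 6 = 1·5 + 1), so t ≡ 2·2 = 4 ≡ 4 (mod 5).
    Then x = 499 + 663·4 = 3151, valid modulo lcm(663, 5) = 3315: x ≡ 3151 (mod 3315).
Verify against each original: 3151 mod 13 = 5, 3151 mod 17 = 6, 3151 mod 3 = 1, 3151 mod 5 = 1.

x ≡ 3151 (mod 3315).


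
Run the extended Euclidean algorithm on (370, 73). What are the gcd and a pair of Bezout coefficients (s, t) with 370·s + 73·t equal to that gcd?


Euclidean algorithm on (370, 73) — divide until remainder is 0:
  370 = 5 · 73 + 5
  73 = 14 · 5 + 3
  5 = 1 · 3 + 2
  3 = 1 · 2 + 1
  2 = 2 · 1 + 0
gcd(370, 73) = 1.
Track Bezout coefficients alongside the remainders: start with r₀ = 370 = a·1 + b·0 (s = 1, t = 0) and r₁ = 73 = a·0 + b·1 (s = 0, t = 1); each new remainder r_{k+1} = r_{k-1} − q_k·r_k inherits s_{k+1} = s_{k-1} − q_k·s_k, t_{k+1} = t_{k-1} − q_k·t_k, so r_k = a·s_k + b·t_k at every step:
  q = 5: r = 5, s = 1 − 5·0 = 1, t = 0 − 5·1 = -5  (check: 370·1 + 73·(-5) = 5)
  q = 14: r = 3, s = 0 − 14·1 = -14, t = 1 − 14·(-5) = 71  (check: 370·(-14) + 73·71 = 3)
  q = 1: r = 2, s = 1 − 1·(-14) = 15, t = -5 − 1·71 = -76  (check: 370·15 + 73·(-76) = 2)
  q = 1: r = 1, s = -14 − 1·15 = -29, t = 71 − 1·(-76) = 147  (check: 370·(-29) + 73·147 = 1)
The row with r = 1 (the gcd) gives the Bezout coefficients s = -29, t = 147.
Result: 370 · (-29) + 73 · (147) = 1.

gcd(370, 73) = 1; s = -29, t = 147 (check: 370·(-29) + 73·147 = 1).


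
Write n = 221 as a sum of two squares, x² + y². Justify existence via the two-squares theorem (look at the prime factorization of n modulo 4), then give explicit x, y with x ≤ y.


Step 1: Factor n = 221 = 13 · 17.
Step 2: Check the mod-4 condition on each prime factor: 13 ≡ 1 (mod 4), exponent 1; 17 ≡ 1 (mod 4), exponent 1.
All primes ≡ 3 (mod 4) appear to even exponent (or don't appear), so by the two-squares theorem n IS expressible as a sum of two squares.
Step 3: Build a representation. Here n = 13 · 17 is a product of primes ≡ 1 (mod 4). Each prime p ≡ 1 (mod 4) is itself a sum of two squares; find a² by testing p − a² for a perfect square:
  13: 13 − 1² = 12, 13 − 2² = 9 = 3² ⇒ 13 = 2² + 3².
  17: 17 − 1² = 16 = 4² ⇒ 17 = 1² + 4².
  Combine using the Brahmagupta–Fibonacci identity (a² + b²)(c² + d²) = (ac − bd)² + (ad + bc)² = (ac + bd)² + (ad − bc)²:
  13 · 17 = 221: from (2² + 3²)(1² + 4²), take (2·1 − 3·4, 2·4 + 3·1) = (2 − 12, 8 + 3) = (-10, 11); dropping signs (only squares matter) gives (10, 11); check 10² + 11² = 100 + 121 = 221 ✓.
Step 4: Order so x ≤ y and verify: 10² + 11² = 100 + 121 = 221 = n. ✓

n = 221 = 10² + 11² (one valid representation with x ≤ y).


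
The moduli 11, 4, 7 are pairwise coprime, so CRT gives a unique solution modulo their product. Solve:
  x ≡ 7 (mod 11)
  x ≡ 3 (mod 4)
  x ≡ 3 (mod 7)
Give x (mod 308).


Moduli 11, 4, 7 are pairwise coprime; by CRT there is a unique solution modulo M = 11 · 4 · 7 = 308.
Solve pairwise, accumulating the modulus:
  Start with x ≡ 7 (mod 11).
  Combine with x ≡ 3 (mod 4): since gcd(11, 4) = 1, we get a unique residue mod 44.
    Write x = 7 + 11·t and substitute into x ≡ 3 (mod 4): 11·t ≡ 3 − 7 = -4 (mod 4).
    Reduce coefficients mod 4: 3·t ≡ 0 (mod 4).
    The inverse of 3 mod 4 is 3 (since 3·3 = 9 = 2·4 + 1), so t ≡ 3·0 = 0 ≡ 0 (mod 4).
    Then x = 7 + 11·0 = 7, valid modulo lcm(11, 4) = 44: x ≡ 7 (mod 44).
  Combine with x ≡ 3 (mod 7): since gcd(44, 7) = 1, we get a unique residue mod 308.
    Write x = 7 + 44·t and substitute into x ≡ 3 (mod 7): 44·t ≡ 3 − 7 = -4 (mod 7).
    Reduce coefficients mod 7: 2·t ≡ 3 (mod 7).
    The inverse of 2 mod 7 is 4 (since 2·4 = 8 = 1·7 + 1), so t ≡ 4·3 = 12 ≡ 5 (mod 7).
    Then x = 7 + 44·5 = 227, valid modulo lcm(44, 7) = 308: x ≡ 227 (mod 308).
Verify: 227 mod 11 = 7 ✓, 227 mod 4 = 3 ✓, 227 mod 7 = 3 ✓.

x ≡ 227 (mod 308).
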